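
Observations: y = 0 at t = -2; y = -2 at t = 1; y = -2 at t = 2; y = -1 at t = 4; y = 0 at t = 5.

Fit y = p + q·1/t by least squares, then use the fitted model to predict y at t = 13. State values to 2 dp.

Compute the Gram sums: Σ1 = 5, Σ1/t = 29/20, Σ1/t·1/t = 641/400.
Right-hand side: Σy = -5, Σ1/t·y = -13/4.
So AᵀA·[p, q]ᵀ = Aᵀy: [[5, 29/20]; [29/20, 641/400]]·[p, q]ᵀ = [-5, -13/4]ᵀ.
Eliminating q: (641/400)·(row 1) − (29/20)·(row 2) gives (591/100)·p = (641/400)·(-5) − (29/20)·(-13/4) = -33/10, so p = -110/197.
Then q = ((-13/4) − (29/20)·(-110/197))/(641/400) = -300/197.
At t = 13: ŷ = (-110/197)·(1) + (-300/197)·(1/13) = -1730/2561.

ŷ = -0.68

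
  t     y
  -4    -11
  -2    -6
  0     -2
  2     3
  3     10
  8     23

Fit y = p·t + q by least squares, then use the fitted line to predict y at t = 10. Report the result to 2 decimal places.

Entries of AᵀA: Σt·t = 97, Σt = 7, Σ1 = 6.
Moment sums: Σt·y = 276, Σy = 17.
AᵀA·[p, q]ᵀ = Aᵀy becomes [[97, 7]; [7, 6]]·[p, q]ᵀ = [276, 17]ᵀ.
det = 97·6 − 7² = 533.
p = (276·6 − 7·17)/533 = 1537/533; q = (97·17 − 7·276)/533 = -283/533.
At t = 10: ŷ = (1537/533)·(10) + (-283/533)·(1) = 15087/533.

ŷ = 28.31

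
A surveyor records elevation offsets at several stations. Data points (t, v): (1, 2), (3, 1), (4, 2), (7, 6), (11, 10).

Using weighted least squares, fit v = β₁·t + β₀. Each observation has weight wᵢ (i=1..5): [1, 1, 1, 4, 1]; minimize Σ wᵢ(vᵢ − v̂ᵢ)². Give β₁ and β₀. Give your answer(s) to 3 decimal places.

β₁ = 0.925, β₀ = -0.561

Sums needed: Σwᵢ·t·t = 343, Σwᵢ·t = 47, Σwᵢ·1 = 8.
Moment sums: Σwᵢ·t·v = 291, Σwᵢ·v = 39.
Normal equations: [[343, 47]; [47, 8]]·[β₁, β₀]ᵀ = [291, 39]ᵀ.
Eliminating β₀: 8·(row 1) − 47·(row 2) gives 535·β₁ = 8·291 − 47·39 = 495, so β₁ = 99/107.
Then β₀ = (39 − 47·(99/107))/8 = -60/107.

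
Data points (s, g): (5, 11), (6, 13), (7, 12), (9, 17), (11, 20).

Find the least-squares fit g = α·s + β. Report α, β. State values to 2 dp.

With design matrix A, AᵀA = [[312, 38]; [38, 5]] and Aᵀg = [590, 73]ᵀ.
Eliminating β: 5·(row 1) − 38·(row 2) gives 116·α = 5·590 − 38·73 = 176, so α = 44/29.
Then β = (73 − 38·(44/29))/5 = 89/29.

α = 1.52, β = 3.07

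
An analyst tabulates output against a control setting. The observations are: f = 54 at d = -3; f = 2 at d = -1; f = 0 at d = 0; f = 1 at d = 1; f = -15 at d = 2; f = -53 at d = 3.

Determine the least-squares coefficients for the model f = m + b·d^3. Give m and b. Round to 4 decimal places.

m = 0.8057, b = -1.9793

AᵀA·[m, b]ᵀ = Aᵀf reads: 6·m + 8·b = -11;  8·m + 1524·b = -3010.
(Σ1 = 6, Σd^3 = 8, Σd^3·d^3 = 1524, Σf = -11, Σd^3·f = -3010.)
Δ = 6·1524 − 8² = 9080.
m = ((-11)·1524 − 8·(-3010))/9080 = 1829/2270; b = (6·(-3010) − 8·(-11))/9080 = -4493/2270.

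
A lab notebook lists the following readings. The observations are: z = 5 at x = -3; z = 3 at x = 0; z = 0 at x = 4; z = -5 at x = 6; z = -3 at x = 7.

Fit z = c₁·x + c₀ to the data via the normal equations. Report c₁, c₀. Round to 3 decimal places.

Compute the Gram sums: Σx·x = 110, Σx = 14, Σ1 = 5.
Right-hand side: Σx·z = -66, Σz = 0.
Normal equations: [[110, 14]; [14, 5]]·[c₁, c₀]ᵀ = [-66, 0]ᵀ.
Determinant 110·5 − 14² = 354.
c₁ = ((-66)·5 − 14·0)/354 = -55/59; c₀ = (110·0 − 14·(-66))/354 = 154/59.

c₁ = -0.932, c₀ = 2.610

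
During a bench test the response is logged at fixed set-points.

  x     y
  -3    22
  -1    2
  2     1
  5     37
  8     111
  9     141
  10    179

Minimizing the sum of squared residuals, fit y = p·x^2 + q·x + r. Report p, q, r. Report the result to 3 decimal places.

Sums needed: Σx^2·x^2 = 21380, Σx^2·x = 2346, Σx^2 = 284, Σx·x = 284, Σx = 30, Σ1 = 7.
Right-hand side: Σx^2·y = 37554, Σx·y = 4066, Σy = 493.
Normal equations: [[21380, 2346, 284]; [2346, 284, 30]; [284, 30, 7]]·[p, q, r]ᵀ = [37554, 4066, 493]ᵀ.
Row-reducing yields p = 915788/451241, q = -980873/451241, r = -167261/64463.

p = 2.029, q = -2.174, r = -2.595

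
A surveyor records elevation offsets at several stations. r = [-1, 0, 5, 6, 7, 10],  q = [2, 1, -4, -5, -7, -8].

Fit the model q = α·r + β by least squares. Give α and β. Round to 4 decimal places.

α = -0.9665, β = 0.8492

Normal-equation sums: Σr·r = 211, Σr = 27, Σ1 = 6.
Moment sums: Σr·q = -181, Σq = -21.
det = 211·6 − 27² = 537.
α = ((-181)·6 − 27·(-21))/537 = -173/179; β = (211·(-21) − 27·(-181))/537 = 152/179.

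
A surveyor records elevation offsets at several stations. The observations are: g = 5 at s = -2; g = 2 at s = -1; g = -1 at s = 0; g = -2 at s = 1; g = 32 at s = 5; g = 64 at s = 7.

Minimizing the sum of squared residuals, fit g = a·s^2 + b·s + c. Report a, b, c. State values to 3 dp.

Entries of MᵀM: Σs^2·s^2 = 3044, Σs^2·s = 460, Σs^2 = 80, Σs·s = 80, Σs = 10, Σ1 = 6.
Right-hand side: Σs^2·g = 3956, Σs·g = 594, Σg = 100.
Normal equations: [[3044, 460, 80]; [460, 80, 10]; [80, 10, 6]]·[a, b, c]ᵀ = [3956, 594, 100]ᵀ.
Inverting the 3×3 Gram matrix, [a, b, c]ᵀ = [1988/1389, -4409/6945, -629/463]ᵀ.

a = 1.431, b = -0.635, c = -1.359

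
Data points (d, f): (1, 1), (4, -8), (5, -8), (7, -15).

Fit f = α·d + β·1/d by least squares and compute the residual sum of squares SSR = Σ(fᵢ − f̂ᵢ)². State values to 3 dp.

With design matrix X, XᵀX = [[91, 4]; [4, 22009/19600]] and Xᵀf = [-176, -166/35]ᵀ.
Δ = 91·(22009/19600) − 4² = 241317/2800.
α = ((-176)·(22009/19600) − 4·(-166/35))/(241317/2800) = -1167248/563073; β = (91·(-166/35) − 4·(-176))/(241317/2800) = 254240/80439.
Residuals: -16453/187691, -93504/187691, 325240/187691, -25219/26813; SSR = 777654/187691.

SSR = 4.143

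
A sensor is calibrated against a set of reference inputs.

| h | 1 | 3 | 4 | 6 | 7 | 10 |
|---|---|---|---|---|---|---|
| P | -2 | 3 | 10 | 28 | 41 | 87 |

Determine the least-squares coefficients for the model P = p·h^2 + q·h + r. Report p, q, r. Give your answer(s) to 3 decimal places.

p = 0.963, q = -0.613, r = -2.881

Compute the Gram sums: Σh^2·h^2 = 14035, Σh^2·h = 1651, Σh^2 = 211, Σh·h = 211, Σh = 31, Σ1 = 6.
Moment sums: Σh^2·P = 11902, Σh·P = 1372, ΣP = 167.
Normal equations: [[14035, 1651, 211]; [1651, 211, 31]; [211, 31, 6]]·[p, q, r]ᵀ = [11902, 1372, 167]ᵀ.
Solving the 3×3 system (Gaussian elimination) gives p = 1395/1448, q = -887/1448, r = -1043/362.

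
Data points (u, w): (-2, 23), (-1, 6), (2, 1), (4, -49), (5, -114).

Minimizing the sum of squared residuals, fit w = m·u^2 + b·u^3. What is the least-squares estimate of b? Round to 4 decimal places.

From the data, Σu^2·u^2 = 914, Σu^2·u^3 = 4148, Σu^3·u^3 = 19850.
For Mᵀw: Σu^2·w = -3532, Σu^3·w = -17568.
Normal equations: [[914, 4148]; [4148, 19850]]·[m, b]ᵀ = [-3532, -17568]ᵀ.
Eliminating b: 19850·(row 1) − 4148·(row 2) gives 936996·m = 19850·(-3532) − 4148·(-17568) = 2761864, so m = 690466/234249.
Then b = ((-17568) − 4148·(690466/234249))/19850 = -351604/234249.

b = -1.5010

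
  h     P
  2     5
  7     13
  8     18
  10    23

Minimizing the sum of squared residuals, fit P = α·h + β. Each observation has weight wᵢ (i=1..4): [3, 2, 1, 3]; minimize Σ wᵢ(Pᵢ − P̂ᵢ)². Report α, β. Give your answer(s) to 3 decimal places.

α = 2.206, β = 0.004

Normal-equation sums: Σwᵢ·h·h = 474, Σwᵢ·h = 58, Σwᵢ·1 = 9.
Moment sums: Σwᵢ·h·P = 1046, Σwᵢ·P = 128.
Eliminating β: 9·(row 1) − 58·(row 2) gives 902·α = 9·1046 − 58·128 = 1990, so α = 995/451.
Then β = (128 − 58·(995/451))/9 = 2/451.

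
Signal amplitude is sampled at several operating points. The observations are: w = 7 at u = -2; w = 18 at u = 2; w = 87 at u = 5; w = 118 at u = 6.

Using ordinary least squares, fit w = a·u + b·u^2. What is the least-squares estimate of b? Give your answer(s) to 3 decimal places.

Normal-equation sums: Σu·u = 69, Σu·u^2 = 341, Σu^2·u^2 = 1953.
Right-hand side: Σu·w = 1165, Σu^2·w = 6523.
Normal equations: [[69, 341]; [341, 1953]]·[a, b]ᵀ = [1165, 6523]ᵀ.
Eliminating b: 1953·(row 1) − 341·(row 2) gives 18476·a = 1953·1165 − 341·6523 = 50902, so a = 821/298.
Then b = (6523 − 341·(821/298))/1953 = 26411/9238.

b = 2.859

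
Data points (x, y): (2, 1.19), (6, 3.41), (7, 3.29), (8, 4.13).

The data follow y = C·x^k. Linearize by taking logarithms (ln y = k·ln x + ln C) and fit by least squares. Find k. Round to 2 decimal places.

Taking logs, ln y = k·ln x + ln C, so regress ln y on ln x.
Σln x = 6.5103, Σ(ln x)² = 11.8015, Σln y = 4.0098, Σln x·ln y = 7.5851.
Equations: 11.8015·k + 6.5103·ln C = 7.5851;  6.5103·k + 4·ln C = 4.0098.
Δ = 11.8015·4 − (6.5103)² = 4.8225; k = (7.5851·4 − 6.5103·4.0098)/4.8225 = 0.87827, ln C = (11.8015·4.0098 − 6.5103·7.5851)/4.8225 = -0.42699.

k = 0.88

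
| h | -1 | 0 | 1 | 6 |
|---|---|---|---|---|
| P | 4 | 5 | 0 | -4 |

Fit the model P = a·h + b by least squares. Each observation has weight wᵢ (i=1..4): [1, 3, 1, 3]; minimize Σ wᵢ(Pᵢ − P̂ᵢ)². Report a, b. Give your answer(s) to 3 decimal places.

a = -1.320, b = 3.845

MᵀWM·[a, b]ᵀ = MᵀWP reads: 110·a + 18·b = -76;  18·a + 8·b = 7.
(Σwᵢ·h·h = 110, Σwᵢ·h = 18, Σwᵢ·1 = 8, Σwᵢ·h·P = -76, Σwᵢ·P = 7.)
Δ = 110·8 − 18² = 556.
a = ((-76)·8 − 18·7)/556 = -367/278; b = (110·7 − 18·(-76))/556 = 1069/278.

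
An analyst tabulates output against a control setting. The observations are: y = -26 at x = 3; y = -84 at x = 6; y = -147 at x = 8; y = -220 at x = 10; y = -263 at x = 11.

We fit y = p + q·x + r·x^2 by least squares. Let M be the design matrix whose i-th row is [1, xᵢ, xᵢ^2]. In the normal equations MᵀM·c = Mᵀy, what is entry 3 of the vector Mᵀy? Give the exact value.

-66489

Entry 3 ↔ basis x^2, so (Mᵀy)_{3} = Σᵢ (x^2)·yᵢ = (9)·(-26) + (36)·(-84) + (64)·(-147) + (100)·(-220) + (121)·(-263) = -66489.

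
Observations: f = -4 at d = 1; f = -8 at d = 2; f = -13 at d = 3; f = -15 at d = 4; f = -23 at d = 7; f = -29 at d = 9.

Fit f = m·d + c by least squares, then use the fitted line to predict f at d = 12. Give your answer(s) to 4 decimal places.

f̂ = -38.3873

From the data, Σd·d = 160, Σd = 26, Σ1 = 6.
Moment sums: Σd·f = -541, Σf = -92.
Normal equations: [[160, 26]; [26, 6]]·[m, c]ᵀ = [-541, -92]ᵀ.
det = 160·6 − 26² = 284.
m = ((-541)·6 − 26·(-92))/284 = -427/142; c = (160·(-92) − 26·(-541))/284 = -327/142.
At d = 12: f̂ = (-427/142)·(12) + (-327/142)·(1) = -5451/142.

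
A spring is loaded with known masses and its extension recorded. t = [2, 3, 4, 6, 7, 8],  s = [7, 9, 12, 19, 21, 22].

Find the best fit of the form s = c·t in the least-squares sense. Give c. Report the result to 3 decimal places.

c = 2.955

Normal-equation sums: Σt·t = 178.
And Σt·s = 526.
MᵀM·[c]ᵀ = Mᵀs becomes [[178]]·[c]ᵀ = [526]ᵀ.
Hence c = 526 / 178 ≈ 2.95506.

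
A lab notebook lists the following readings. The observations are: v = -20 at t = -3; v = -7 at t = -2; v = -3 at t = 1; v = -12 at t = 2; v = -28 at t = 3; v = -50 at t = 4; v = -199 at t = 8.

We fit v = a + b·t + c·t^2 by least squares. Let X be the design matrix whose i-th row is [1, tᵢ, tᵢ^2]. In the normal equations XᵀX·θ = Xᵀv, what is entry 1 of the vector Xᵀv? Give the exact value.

Entry 1 ↔ basis 1, so (Xᵀv)_{1} = Σᵢ vᵢ = (1)·(-20) + (1)·(-7) + (1)·(-3) + (1)·(-12) + (1)·(-28) + (1)·(-50) + (1)·(-199) = -319.

-319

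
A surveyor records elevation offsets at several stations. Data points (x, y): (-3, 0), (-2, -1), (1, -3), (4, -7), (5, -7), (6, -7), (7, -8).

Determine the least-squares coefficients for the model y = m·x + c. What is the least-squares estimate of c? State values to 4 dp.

Normal-equation sums: Σx·x = 140, Σx = 18, Σ1 = 7.
And Σx·y = -162, Σy = -33.
det = 140·7 − 18² = 656.
m = ((-162)·7 − 18·(-33))/656 = -135/164; c = (140·(-33) − 18·(-162))/656 = -213/82.

c = -2.5976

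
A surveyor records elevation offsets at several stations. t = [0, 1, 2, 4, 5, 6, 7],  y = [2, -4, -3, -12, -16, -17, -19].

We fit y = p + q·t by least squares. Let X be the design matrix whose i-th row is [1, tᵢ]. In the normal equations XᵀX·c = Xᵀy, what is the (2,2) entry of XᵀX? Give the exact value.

131

Row 2 ↔ basis t, column 2 ↔ basis t, so (XᵀX)_{2,2} = Σᵢ (t)·(t) = (0)·(0) + (1)·(1) + (2)·(2) + (4)·(4) + (5)·(5) + (6)·(6) + (7)·(7) = 131.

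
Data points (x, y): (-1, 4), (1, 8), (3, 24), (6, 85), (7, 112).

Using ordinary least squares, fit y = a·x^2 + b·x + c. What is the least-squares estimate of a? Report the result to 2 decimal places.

From the data, Σx^2·x^2 = 3780, Σx^2·x = 586, Σx^2 = 96, Σx·x = 96, Σx = 16, Σ1 = 5.
Right-hand side: Σx^2·y = 8776, Σx·y = 1370, Σy = 233.
Solving the 3×3 system (Gaussian elimination) gives a = 23331/11299, b = 12286/11299, c = 39263/11299.

a = 2.06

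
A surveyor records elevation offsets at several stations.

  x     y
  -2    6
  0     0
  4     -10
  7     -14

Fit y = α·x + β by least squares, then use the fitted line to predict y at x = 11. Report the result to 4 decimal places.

From the data, Σx·x = 69, Σx = 9, Σ1 = 4.
And Σx·y = -150, Σy = -18.
Normal equations: [[69, 9]; [9, 4]]·[α, β]ᵀ = [-150, -18]ᵀ.
Δ = 69·4 − 9² = 195.
α = ((-150)·4 − 9·(-18))/195 = -146/65; β = (69·(-18) − 9·(-150))/195 = 36/65.
At x = 11: ŷ = (-146/65)·(11) + (36/65)·(1) = -314/13.

ŷ = -24.1538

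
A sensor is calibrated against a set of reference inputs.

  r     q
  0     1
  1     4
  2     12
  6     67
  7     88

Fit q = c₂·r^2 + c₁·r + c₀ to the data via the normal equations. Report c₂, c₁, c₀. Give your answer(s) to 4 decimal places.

c₂ = 1.4105, c₁ = 2.5943, c₀ = 0.7092

Compute the Gram sums: Σr^2·r^2 = 3714, Σr^2·r = 568, Σr^2 = 90, Σr·r = 90, Σr = 16, Σ1 = 5.
And Σr^2·q = 6776, Σr·q = 1046, Σq = 172.
Row-reducing yields c₂ = 5020/3559, c₁ = 9233/3559, c₀ = 2524/3559.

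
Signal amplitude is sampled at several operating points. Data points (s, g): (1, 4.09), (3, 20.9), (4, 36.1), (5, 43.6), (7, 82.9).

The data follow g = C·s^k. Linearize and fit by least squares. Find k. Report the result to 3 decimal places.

Let Y = ln g. Fitting Y = k·ln s + ln C by least squares:
Σln s = 6.0403, Σ(ln s)² = 9.5056, Σln g = 16.2273, Σln s·ln g = 22.9832.
Equations: 9.5056·k + 6.0403·ln C = 22.9832;  6.0403·k + 5·ln C = 16.2273.
Solving (det = 11.0434): k = 1.53024, ln C = 1.39684.

k = 1.530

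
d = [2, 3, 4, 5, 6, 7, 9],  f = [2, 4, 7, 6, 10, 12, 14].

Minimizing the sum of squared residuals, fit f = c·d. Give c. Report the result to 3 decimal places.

c = 1.564

With design matrix M, MᵀM = [[220]] and Mᵀf = [344]ᵀ.
c = 344/220 = 1.56364.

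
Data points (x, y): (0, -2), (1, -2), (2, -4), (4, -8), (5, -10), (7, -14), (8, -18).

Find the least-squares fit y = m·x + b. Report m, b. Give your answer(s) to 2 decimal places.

Normal-equation sums: Σx·x = 159, Σx = 27, Σ1 = 7.
Moment sums: Σx·y = -334, Σy = -58.
MᵀM·[m, b]ᵀ = Mᵀy becomes [[159, 27]; [27, 7]]·[m, b]ᵀ = [-334, -58]ᵀ.
Δ = 159·7 − 27² = 384.
m = ((-334)·7 − 27·(-58))/384 = -193/96; b = (159·(-58) − 27·(-334))/384 = -17/32.

m = -2.01, b = -0.53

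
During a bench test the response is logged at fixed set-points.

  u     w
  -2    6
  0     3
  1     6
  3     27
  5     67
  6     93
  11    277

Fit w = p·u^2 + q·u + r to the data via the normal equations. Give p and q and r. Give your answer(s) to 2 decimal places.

With design matrix X, XᵀX = [[16660, 1692, 196]; [1692, 196, 24]; [196, 24, 7]] and Xᵀw = [38813, 4015, 479]ᵀ.
Solving the 3×3 system (Gaussian elimination) gives p = 2439/1198, q = 6239/2396, r = 1495/599.

p = 2.04, q = 2.60, r = 2.50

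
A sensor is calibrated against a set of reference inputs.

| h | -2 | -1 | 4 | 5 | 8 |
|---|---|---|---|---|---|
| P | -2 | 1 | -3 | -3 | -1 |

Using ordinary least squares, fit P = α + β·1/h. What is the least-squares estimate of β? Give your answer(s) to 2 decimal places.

β = -2.47

Sums needed: Σ1 = 5, Σ1/h = -37/40, Σ1/h·1/h = 2189/1600.
And ΣP = -8, Σ1/h·P = -59/40.
XᵀX·[α, β]ᵀ = XᵀP becomes [[5, -37/40]; [-37/40, 2189/1600]]·[α, β]ᵀ = [-8, -59/40]ᵀ.
Determinant 5·(2189/1600) − (-37/40)² = 1197/200.
α = ((-8)·(2189/1600) − (-37/40)·(-59/40))/(1197/200) = -6565/3192; β = (5·(-59/40) − (-37/40)·(-8))/(1197/200) = -985/399.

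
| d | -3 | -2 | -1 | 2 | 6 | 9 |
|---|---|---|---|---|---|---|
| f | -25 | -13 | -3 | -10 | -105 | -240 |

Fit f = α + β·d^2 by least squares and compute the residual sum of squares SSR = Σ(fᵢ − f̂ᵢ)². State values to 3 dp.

SSR = 7.608

Entries of MᵀM: Σ1 = 6, Σd^2 = 135, Σd^2·d^2 = 7971.
Moment sums: Σf = -396, Σd^2·f = -23540.
So MᵀM·[α, β]ᵀ = Mᵀf: [[6, 135]; [135, 7971]]·[α, β]ᵀ = [-396, -23540]ᵀ.
Eliminating β: 7971·(row 1) − 135·(row 2) gives 29601·α = 7971·(-396) − 135·(-23540) = 21384, so α = 216/299.
Then β = ((-23540) − 135·(216/299))/7971 = -2660/897.
Residuals: 289/299, -1669/897, -679/897, 1022/897, 309/299, -12/23; SSR = 6824/897.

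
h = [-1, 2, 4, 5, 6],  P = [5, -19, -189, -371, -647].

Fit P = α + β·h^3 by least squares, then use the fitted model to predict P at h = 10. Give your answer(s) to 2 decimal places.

Sums needed: Σ1 = 5, Σh^3 = 412, Σh^3·h^3 = 66442.
For MᵀP: ΣP = -1221, Σh^3·P = -198380.
Eliminating β: 66442·(row 1) − 412·(row 2) gives 162466·α = 66442·(-1221) − 412·(-198380) = 606878, so α = 303439/81233.
Then β = ((-198380) − 412·(303439/81233))/66442 = -244424/81233.
At h = 10: P̂ = (303439/81233)·(1) + (-244424/81233)·(1000) = -244120561/81233.

P̂ = -3005.19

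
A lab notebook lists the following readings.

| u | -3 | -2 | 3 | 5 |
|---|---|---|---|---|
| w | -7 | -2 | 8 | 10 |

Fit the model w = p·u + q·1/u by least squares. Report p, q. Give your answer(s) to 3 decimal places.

MᵀM·[p, q]ᵀ = Mᵀw reads: 47·p + 4·q = 99;  4·p + (461/900)·q = 8.
(Σu·u = 47, Σu·1/u = 4, Σ1/u·1/u = 461/900, Σu·w = 99, Σ1/u·w = 8.)
Determinant 47·(461/900) − 4² = 7267/900.
p = (99·(461/900) − 4·8)/(7267/900) = 16839/7267; q = (47·8 − 4·99)/(7267/900) = -18000/7267.

p = 2.317, q = -2.477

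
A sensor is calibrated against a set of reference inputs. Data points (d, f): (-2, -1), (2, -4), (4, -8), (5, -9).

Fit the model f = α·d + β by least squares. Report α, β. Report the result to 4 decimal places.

α = -1.1652, β = -2.8783

Setting ∂/∂α … = 0 gives: 49·α + 9·β = -83;  9·α + 4·β = -22.
Eliminating β: 4·(row 1) − 9·(row 2) gives 115·α = 4·(-83) − 9·(-22) = -134, so α = -134/115.
Then β = ((-22) − 9·(-134/115))/4 = -331/115.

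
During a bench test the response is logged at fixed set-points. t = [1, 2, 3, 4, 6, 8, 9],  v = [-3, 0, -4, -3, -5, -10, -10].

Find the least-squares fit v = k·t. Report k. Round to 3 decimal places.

The normal system MᵀM·[k]ᵀ = Mᵀv is [[211]]·[k]ᵀ = [-227]ᵀ.
k = (-227)/211 = -1.07583.

k = -1.076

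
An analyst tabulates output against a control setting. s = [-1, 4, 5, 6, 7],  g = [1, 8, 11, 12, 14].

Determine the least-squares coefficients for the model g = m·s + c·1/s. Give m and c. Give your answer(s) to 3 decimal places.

Normal-equation sums: Σs·s = 127, Σs·1/s = 5, Σ1/s·1/s = 202981/176400.
Right-hand side: Σs·g = 256, Σ1/s·g = 36/5.
det = 127·(202981/176400) − 5² = 21368587/176400.
m = (256·(202981/176400) − 5·(36/5))/(21368587/176400) = 45612736/21368587; c = (127·(36/5) − 5·256)/(21368587/176400) = -64491840/21368587.

m = 2.135, c = -3.018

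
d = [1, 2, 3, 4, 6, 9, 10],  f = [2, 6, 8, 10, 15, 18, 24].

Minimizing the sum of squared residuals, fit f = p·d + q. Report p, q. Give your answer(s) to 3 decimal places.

p = 2.153, q = 1.093

Sums needed: Σd·d = 247, Σd = 35, Σ1 = 7.
Right-hand side: Σd·f = 570, Σf = 83.
Eliminating q: 7·(row 1) − 35·(row 2) gives 504·p = 7·570 − 35·83 = 1085, so p = 155/72.
Then q = (83 − 35·(155/72))/7 = 551/504.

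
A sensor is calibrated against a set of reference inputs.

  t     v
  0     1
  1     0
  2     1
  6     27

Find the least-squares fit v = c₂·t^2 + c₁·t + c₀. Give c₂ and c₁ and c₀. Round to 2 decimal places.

The normal system AᵀA·[c₂, c₁, c₀]ᵀ = Aᵀv is [[1313, 225, 41]; [225, 41, 9]; [41, 9, 4]]·[c₂, c₁, c₀]ᵀ = [976, 164, 29]ᵀ.
Row-reducing yields c₂ = 975/902, c₁ = -1945/902, c₀ = 461/451.

c₂ = 1.08, c₁ = -2.16, c₀ = 1.02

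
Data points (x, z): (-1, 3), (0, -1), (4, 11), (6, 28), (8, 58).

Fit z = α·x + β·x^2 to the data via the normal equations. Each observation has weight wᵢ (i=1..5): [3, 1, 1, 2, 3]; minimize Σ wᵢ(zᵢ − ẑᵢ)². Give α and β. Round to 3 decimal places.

From the data, Σwᵢ·x·x = 283, Σwᵢ·x·x^2 = 2029, Σwᵢ·x^2·x^2 = 15139.
Right-hand side: Σwᵢ·x·z = 1763, Σwᵢ·x^2·z = 13337.
Eliminating β: 15139·(row 1) − 2029·(row 2) gives 167496·α = 15139·1763 − 2029·13337 = -370716, so α = -30893/13958.
Then β = (13337 − 2029·(-30893/13958))/15139 = 16437/13958.

α = -2.213, β = 1.178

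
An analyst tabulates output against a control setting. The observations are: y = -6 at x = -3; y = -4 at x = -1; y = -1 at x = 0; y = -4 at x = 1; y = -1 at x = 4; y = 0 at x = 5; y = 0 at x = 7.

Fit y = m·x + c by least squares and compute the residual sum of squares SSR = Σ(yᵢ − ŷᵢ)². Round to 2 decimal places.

SSR = 8.57

Compute the Gram sums: Σx·x = 101, Σx = 13, Σ1 = 7.
For Aᵀy: Σx·y = 14, Σy = -16.
AᵀA·[m, c]ᵀ = Aᵀy becomes [[101, 13]; [13, 7]]·[m, c]ᵀ = [14, -16]ᵀ.
Determinant 101·7 − 13² = 538.
m = (14·7 − 13·(-16))/538 = 153/269; c = (101·(-16) − 13·14)/538 = -899/269.
Residuals: -256/269, -24/269, 630/269, -330/269, 18/269, 134/269, -172/269; SSR = 2304/269.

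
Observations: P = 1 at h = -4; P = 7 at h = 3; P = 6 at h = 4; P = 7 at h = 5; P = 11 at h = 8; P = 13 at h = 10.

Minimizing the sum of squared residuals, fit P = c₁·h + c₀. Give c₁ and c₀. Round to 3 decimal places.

Entries of AᵀA: Σh·h = 230, Σh = 26, Σ1 = 6.
Right-hand side: Σh·P = 294, ΣP = 45.
Normal equations: [[230, 26]; [26, 6]]·[c₁, c₀]ᵀ = [294, 45]ᵀ.
Determinant 230·6 − 26² = 704.
c₁ = (294·6 − 26·45)/704 = 27/32; c₀ = (230·45 − 26·294)/704 = 123/32.

c₁ = 0.844, c₀ = 3.844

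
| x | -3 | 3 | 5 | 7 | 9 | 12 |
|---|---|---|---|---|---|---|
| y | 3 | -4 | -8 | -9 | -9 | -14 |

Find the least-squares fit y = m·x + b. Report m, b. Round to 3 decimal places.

Normal-equation sums: Σx·x = 317, Σx = 33, Σ1 = 6.
Moment sums: Σx·y = -373, Σy = -41.
So MᵀM·[m, b]ᵀ = Mᵀy: [[317, 33]; [33, 6]]·[m, b]ᵀ = [-373, -41]ᵀ.
Δ = 317·6 − 33² = 813.
m = ((-373)·6 − 33·(-41))/813 = -295/271; b = (317·(-41) − 33·(-373))/813 = -688/813.

m = -1.089, b = -0.846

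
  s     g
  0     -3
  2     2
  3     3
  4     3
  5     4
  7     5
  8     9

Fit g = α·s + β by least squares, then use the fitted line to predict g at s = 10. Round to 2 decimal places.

ĝ = 10.38

From the data, Σs·s = 167, Σs = 29, Σ1 = 7.
Right-hand side: Σs·g = 152, Σg = 23.
MᵀM·[α, β]ᵀ = Mᵀg becomes [[167, 29]; [29, 7]]·[α, β]ᵀ = [152, 23]ᵀ.
det = 167·7 − 29² = 328.
α = (152·7 − 29·23)/328 = 397/328; β = (167·23 − 29·152)/328 = -567/328.
At s = 10: ĝ = (397/328)·(10) + (-567/328)·(1) = 83/8.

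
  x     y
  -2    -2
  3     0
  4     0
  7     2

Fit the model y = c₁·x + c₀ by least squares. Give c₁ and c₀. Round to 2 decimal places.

c₁ = 0.43, c₀ = -1.29

With design matrix A, AᵀA = [[78, 12]; [12, 4]] and Aᵀy = [18, 0]ᵀ.
Eliminating c₀: 4·(row 1) − 12·(row 2) gives 168·c₁ = 4·18 − 12·0 = 72, so c₁ = 3/7.
Then c₀ = (0 − 12·(3/7))/4 = -9/7.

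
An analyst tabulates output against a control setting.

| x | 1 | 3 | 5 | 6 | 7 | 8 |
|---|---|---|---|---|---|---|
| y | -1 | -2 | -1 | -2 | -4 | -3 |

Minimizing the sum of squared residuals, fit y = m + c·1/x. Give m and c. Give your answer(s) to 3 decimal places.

Forming MᵀM = [[6, 551/280]; [551/280, 857249/705600]] and Mᵀy = [-13, -881/280]ᵀ gives MᵀM·[m, c]ᵀ = Mᵀy.
det = 6·(857249/705600) − (551/280)² = 160739/47040.
m = ((-13)·(857249/705600) − (551/280)·(-881/280))/(160739/47040) = -6775358/2411085; c = (6·(-881/280) − (551/280)·(-13))/(160739/47040) = 315336/160739.

m = -2.810, c = 1.962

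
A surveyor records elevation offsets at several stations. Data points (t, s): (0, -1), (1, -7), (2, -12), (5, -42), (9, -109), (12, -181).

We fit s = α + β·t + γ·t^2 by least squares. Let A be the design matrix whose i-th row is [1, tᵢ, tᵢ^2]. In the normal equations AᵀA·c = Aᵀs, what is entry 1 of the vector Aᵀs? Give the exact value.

-352

Entry 1 ↔ basis 1, so (Aᵀs)_{1} = Σᵢ sᵢ = (1)·(-1) + (1)·(-7) + (1)·(-12) + (1)·(-42) + (1)·(-109) + (1)·(-181) = -352.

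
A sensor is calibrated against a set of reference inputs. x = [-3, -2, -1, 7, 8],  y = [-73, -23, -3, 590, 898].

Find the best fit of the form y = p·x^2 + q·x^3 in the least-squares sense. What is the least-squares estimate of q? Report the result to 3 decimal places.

Normal-equation sums: Σx^2·x^2 = 6595, Σx^2·x^3 = 49299, Σx^3·x^3 = 380587.
Right-hand side: Σx^2·y = 85630, Σx^3·y = 664304.
Eliminating q: 380587·(row 1) − 49299·(row 2) gives 79579864·p = 380587·85630 − 49299·664304 = -159858086, so p = -79929043/39789932.
Then q = (664304 − 49299·(-79929043/39789932))/380587 = 79805755/39789932.

q = 2.006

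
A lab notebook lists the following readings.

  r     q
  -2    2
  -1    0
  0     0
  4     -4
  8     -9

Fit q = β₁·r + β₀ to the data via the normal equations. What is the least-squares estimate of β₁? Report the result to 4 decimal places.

β₁ = -1.0494

Normal-equation sums: Σr·r = 85, Σr = 9, Σ1 = 5.
And Σr·q = -92, Σq = -11.
So XᵀX·[β₁, β₀]ᵀ = Xᵀq: [[85, 9]; [9, 5]]·[β₁, β₀]ᵀ = [-92, -11]ᵀ.
Δ = 85·5 − 9² = 344.
β₁ = ((-92)·5 − 9·(-11))/344 = -361/344; β₀ = (85·(-11) − 9·(-92))/344 = -107/344.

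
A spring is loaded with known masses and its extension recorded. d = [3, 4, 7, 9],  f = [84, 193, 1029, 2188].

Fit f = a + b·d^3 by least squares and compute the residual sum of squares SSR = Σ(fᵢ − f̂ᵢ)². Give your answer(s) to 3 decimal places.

From the data, Σ1 = 4, Σd^3 = 1163, Σd^3·d^3 = 653915.
And Σf = 3494, Σd^3·f = 1962619.
So AᵀA·[a, b]ᵀ = Aᵀf: [[4, 1163]; [1163, 653915]]·[a, b]ᵀ = [3494, 1962619]ᵀ.
Δ = 4·653915 − 1163² = 1263091.
a = (3494·653915 − 1163·1962619)/1263091 = 2253113/1263091; b = (4·1962619 − 1163·3494)/1263091 = 3786954/1263091.
Residuals: 1598773/1263091, -841606/1263091, -1457696/1263091, 700529/1263091; SSR = 4655242/1263091.

SSR = 3.686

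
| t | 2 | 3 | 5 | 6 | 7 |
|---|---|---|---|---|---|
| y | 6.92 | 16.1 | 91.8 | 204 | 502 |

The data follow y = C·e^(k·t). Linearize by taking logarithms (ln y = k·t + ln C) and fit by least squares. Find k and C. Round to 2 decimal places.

k = 0.85, C = 1.25

Taking logs, ln y = k·t + ln C, so regress ln y on t.
Σt = 23.0000, Σ(t)² = 123.0000, Σln y = 20.7696, Σt·ln y = 110.2423.
Normal system: [[123.0000, 23.0000]; [23.0000, 5]]·[k, ln C]ᵀ = [110.2423, 20.7696]ᵀ.
Solving (det = 86.0000): k = 0.85478, ln C = 0.22191, so C = exp(0.22191) = 1.24846.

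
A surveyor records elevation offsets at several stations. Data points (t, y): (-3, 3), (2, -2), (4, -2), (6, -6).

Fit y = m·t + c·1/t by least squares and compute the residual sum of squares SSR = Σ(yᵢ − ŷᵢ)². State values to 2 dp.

Compute the Gram sums: Σt·t = 65, Σt·1/t = 4, Σ1/t·1/t = 65/144.
Moment sums: Σt·y = -57, Σ1/t·y = -7/2.
det = 65·(65/144) − 4² = 1921/144.
m = ((-57)·(65/144) − 4·(-7/2))/(1921/144) = -1689/1921; c = (65·(-7/2) − 4·(-57))/(1921/144) = 72/1921.
Residuals: 720/1921, -500/1921, 2896/1921, -1404/1921; SSR = 5792/1921.

SSR = 3.02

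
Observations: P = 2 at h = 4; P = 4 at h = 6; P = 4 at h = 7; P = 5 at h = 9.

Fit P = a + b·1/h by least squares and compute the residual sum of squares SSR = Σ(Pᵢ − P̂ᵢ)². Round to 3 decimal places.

SSR = 0.130

Normal-equation sums: Σ1 = 4, Σ1/h = 169/252, Σ1/h·1/h = 7813/63504.
Right-hand side: ΣP = 15, Σ1/h·P = 289/126.
Normal equations: [[4, 169/252]; [169/252, 7813/63504]]·[a, b]ᵀ = [15, 289/126]ᵀ.
det = 4·(7813/63504) − (169/252)² = 299/7056.
a = (15·(7813/63504) − (169/252)·(289/126))/(299/7056) = 1501/207; b = (4·(289/126) − (169/252)·15)/(299/7056) = -6244/299.
Residuals: -82/2691, 617/2691, -721/2691, 62/897; SSR = 350/2691.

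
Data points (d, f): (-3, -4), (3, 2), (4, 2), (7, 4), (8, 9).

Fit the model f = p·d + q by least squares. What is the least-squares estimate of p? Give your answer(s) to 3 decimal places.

Setting ∂/∂p … = 0 gives: 147·p + 19·q = 126;  19·p + 5·q = 13.
(Σd·d = 147, Σd = 19, Σ1 = 5, Σd·f = 126, Σf = 13.)
Δ = 147·5 − 19² = 374.
p = (126·5 − 19·13)/374 = 383/374; q = (147·13 − 19·126)/374 = -483/374.

p = 1.024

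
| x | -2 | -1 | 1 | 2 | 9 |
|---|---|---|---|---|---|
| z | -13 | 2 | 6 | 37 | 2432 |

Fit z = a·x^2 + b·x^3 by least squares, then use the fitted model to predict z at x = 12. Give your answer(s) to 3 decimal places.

AᵀA·[a, b]ᵀ = Aᵀz reads: 6595·a + 59049·b = 197096;  59049·a + 531571·b = 1773332.
Determinant 6595·531571 − 59049² = 18926344.
a = (197096·531571 − 59049·1773332)/18926344 = 26357/8746; b = (6595·1773332 − 59049·197096)/18926344 = 26249/8746.
At x = 12: ẑ = (26357/8746)·(144) + (26249/8746)·(1728) = 24576840/4373.

ẑ = 5620.133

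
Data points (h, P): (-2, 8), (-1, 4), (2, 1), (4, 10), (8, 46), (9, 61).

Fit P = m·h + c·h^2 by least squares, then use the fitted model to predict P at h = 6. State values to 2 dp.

P̂ = 23.77

Entries of MᵀM: Σh·h = 170, Σh·h^2 = 1304, Σh^2·h^2 = 10946.
Moment sums: Σh·P = 939, Σh^2·P = 8085.
Eliminating c: 10946·(row 1) − 1304·(row 2) gives 160404·m = 10946·939 − 1304·8085 = -264546, so m = -44091/26734.
Then c = (8085 − 1304·(-44091/26734))/10946 = 24999/26734.
At h = 6: P̂ = (-44091/26734)·(6) + (24999/26734)·(36) = 317709/13367.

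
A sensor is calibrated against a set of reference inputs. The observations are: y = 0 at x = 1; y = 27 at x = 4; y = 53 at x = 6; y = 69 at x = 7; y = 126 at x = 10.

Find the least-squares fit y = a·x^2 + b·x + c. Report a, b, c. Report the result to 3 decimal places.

Forming AᵀA = [[13954, 1624, 202]; [1624, 202, 28]; [202, 28, 5]] and Aᵀy = [18321, 2169, 275]ᵀ gives AᵀA·[a, b, c]ᵀ = Aᵀy.
Inverting the 3×3 Gram matrix, [a, b, c]ᵀ = [4435/5278, 3585/754, -14708/2639]ᵀ.

a = 0.840, b = 4.755, c = -5.573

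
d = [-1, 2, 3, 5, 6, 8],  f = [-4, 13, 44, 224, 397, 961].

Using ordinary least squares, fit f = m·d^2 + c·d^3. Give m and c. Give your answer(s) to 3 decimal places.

Normal-equation sums: Σd^2·d^2 = 6115, Σd^2·d^3 = 43943, Σd^3·d^3 = 325219.
Right-hand side: Σd^2·f = 81840, Σd^3·f = 607080.
XᵀX·[m, c]ᵀ = Xᵀf becomes [[6115, 43943]; [43943, 325219]]·[m, c]ᵀ = [81840, 607080]ᵀ.
Determinant 6115·325219 − 43943² = 57726936.
m = (81840·325219 − 43943·607080)/57726936 = -2541395/2405289; c = (6115·607080 − 43943·81840)/57726936 = 4833295/2405289.

m = -1.057, c = 2.009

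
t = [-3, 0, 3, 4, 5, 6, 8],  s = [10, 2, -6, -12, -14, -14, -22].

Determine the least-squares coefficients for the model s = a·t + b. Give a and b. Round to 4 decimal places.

a = -2.9007, b = 1.5308

The normal system AᵀA·[a, b]ᵀ = Aᵀs is [[159, 23]; [23, 7]]·[a, b]ᵀ = [-426, -56]ᵀ.
Eliminating b: 7·(row 1) − 23·(row 2) gives 584·a = 7·(-426) − 23·(-56) = -1694, so a = -847/292.
Then b = ((-56) − 23·(-847/292))/7 = 447/292.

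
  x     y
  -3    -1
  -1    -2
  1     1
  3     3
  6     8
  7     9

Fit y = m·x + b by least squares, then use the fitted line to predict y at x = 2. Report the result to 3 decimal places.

ŷ = 2.811

Setting ∂/∂m … = 0 gives: 105·m + 13·b = 126;  13·m + 6·b = 18.
Δ = 105·6 − 13² = 461.
m = (126·6 − 13·18)/461 = 522/461; b = (105·18 − 13·126)/461 = 252/461.
At x = 2: ŷ = (522/461)·(2) + (252/461)·(1) = 1296/461.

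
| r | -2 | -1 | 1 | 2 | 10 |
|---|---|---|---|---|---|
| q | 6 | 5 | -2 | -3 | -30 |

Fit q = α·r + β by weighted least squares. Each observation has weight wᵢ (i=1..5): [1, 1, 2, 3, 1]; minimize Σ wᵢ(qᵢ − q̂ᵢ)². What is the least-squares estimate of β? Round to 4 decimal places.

β = 1.7565

Sums needed: Σwᵢ·r·r = 119, Σwᵢ·r = 15, Σwᵢ·1 = 8.
Moment sums: Σwᵢ·r·q = -339, Σwᵢ·q = -32.
So AᵀWA·[α, β]ᵀ = AᵀWq: [[119, 15]; [15, 8]]·[α, β]ᵀ = [-339, -32]ᵀ.
Δ = 119·8 − 15² = 727.
α = ((-339)·8 − 15·(-32))/727 = -2232/727; β = (119·(-32) − 15·(-339))/727 = 1277/727.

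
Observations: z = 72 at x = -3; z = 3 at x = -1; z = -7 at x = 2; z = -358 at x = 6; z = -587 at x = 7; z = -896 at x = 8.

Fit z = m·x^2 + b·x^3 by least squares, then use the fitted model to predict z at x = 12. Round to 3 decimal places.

Setting ∂/∂m … = 0 gives: 7891·m + 57139·b = -98372;  57139·m + 427243·b = -739424.
(Σx^2·x^2 = 7891, Σx^2·x^3 = 57139, Σx^3·x^3 = 427243, Σx^2·z = -98372, Σx^3·z = -739424.)
Determinant 7891·427243 − 57139² = 106509192.
m = ((-98372)·427243 − 57139·(-739424))/106509192 = 18433295/8875766; b = (7891·(-739424) − 57139·(-98372))/106509192 = -17826423/8875766.
At x = 12: ẑ = (18433295/8875766)·(144) + (-17826423/8875766)·(1728) = -14074832232/4437883.

ẑ = -3171.519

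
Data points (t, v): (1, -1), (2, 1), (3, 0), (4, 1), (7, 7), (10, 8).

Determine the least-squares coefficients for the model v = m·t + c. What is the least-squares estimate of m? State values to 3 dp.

With design matrix M, MᵀM = [[179, 27]; [27, 6]] and Mᵀv = [134, 16]ᵀ.
Determinant 179·6 − 27² = 345.
m = (134·6 − 27·16)/345 = 124/115; c = (179·16 − 27·134)/345 = -754/345.

m = 1.078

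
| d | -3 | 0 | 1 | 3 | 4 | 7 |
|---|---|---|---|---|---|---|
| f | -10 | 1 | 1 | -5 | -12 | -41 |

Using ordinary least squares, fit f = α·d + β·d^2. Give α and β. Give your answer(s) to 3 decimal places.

α = 0.754, β = -0.937

Setting ∂/∂α … = 0 gives: 84·α + 408·β = -319;  408·α + 2820·β = -2335.
(Σd·d = 84, Σd·d^2 = 408, Σd^2·d^2 = 2820, Σd·f = -319, Σd^2·f = -2335.)
Determinant 84·2820 − 408² = 70416.
α = ((-319)·2820 − 408·(-2335))/70416 = 1475/1956; β = (84·(-2335) − 408·(-319))/70416 = -611/652.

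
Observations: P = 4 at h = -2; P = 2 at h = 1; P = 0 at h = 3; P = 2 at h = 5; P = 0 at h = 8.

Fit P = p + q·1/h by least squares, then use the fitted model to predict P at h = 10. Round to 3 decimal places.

Forming XᵀX = [[5, 139/120]; [139/120, 20401/14400]] and XᵀP = [8, 2/5]ᵀ gives XᵀX·[p, q]ᵀ = XᵀP.
det = 5·(20401/14400) − (139/120)² = 20671/3600.
p = (8·(20401/14400) − (139/120)·(2/5))/(20671/3600) = 39134/20671; q = (5·(2/5) − (139/120)·8)/(20671/3600) = -26160/20671.
At h = 10: P̂ = (39134/20671)·(1) + (-26160/20671)·(1/10) = 36518/20671.

P̂ = 1.767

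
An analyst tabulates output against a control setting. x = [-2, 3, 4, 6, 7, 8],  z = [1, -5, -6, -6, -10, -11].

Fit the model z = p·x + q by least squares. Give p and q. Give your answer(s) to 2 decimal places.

p = -1.14, q = -1.21

Setting ∂/∂p … = 0 gives: 178·p + 26·q = -235;  26·p + 6·q = -37.
Δ = 178·6 − 26² = 392.
p = ((-235)·6 − 26·(-37))/392 = -8/7; q = (178·(-37) − 26·(-235))/392 = -17/14.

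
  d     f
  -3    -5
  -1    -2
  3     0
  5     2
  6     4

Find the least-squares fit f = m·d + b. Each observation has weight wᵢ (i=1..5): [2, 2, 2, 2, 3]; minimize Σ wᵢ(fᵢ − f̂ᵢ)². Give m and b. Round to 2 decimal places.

m = 0.90, b = -1.95

Compute the Gram sums: Σwᵢ·d·d = 196, Σwᵢ·d = 26, Σwᵢ·1 = 11.
Right-hand side: Σwᵢ·d·f = 126, Σwᵢ·f = 2.
Determinant 196·11 − 26² = 1480.
m = (126·11 − 26·2)/1480 = 667/740; b = (196·2 − 26·126)/1480 = -721/370.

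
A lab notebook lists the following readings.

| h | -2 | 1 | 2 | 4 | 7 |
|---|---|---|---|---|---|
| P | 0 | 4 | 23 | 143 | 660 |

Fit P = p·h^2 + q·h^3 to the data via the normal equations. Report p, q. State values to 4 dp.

The normal system MᵀM·[p, q]ᵀ = MᵀP is [[2690, 17832]; [17832, 121874]]·[p, q]ᵀ = [34724, 235720]ᵀ.
Δ = 2690·121874 − 17832² = 9860836.
p = (34724·121874 − 17832·235720)/9860836 = 7148434/2465209; q = (2690·235720 − 17832·34724)/9860836 = 3722108/2465209.

p = 2.8997, q = 1.5099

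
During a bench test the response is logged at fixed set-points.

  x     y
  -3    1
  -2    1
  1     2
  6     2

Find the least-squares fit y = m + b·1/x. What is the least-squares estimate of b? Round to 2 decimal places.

b = 0.73

Entries of MᵀM: Σ1 = 4, Σ1/x = 1/3, Σ1/x·1/x = 25/18.
Moment sums: Σy = 6, Σ1/x·y = 3/2.
MᵀM·[m, b]ᵀ = Mᵀy becomes [[4, 1/3]; [1/3, 25/18]]·[m, b]ᵀ = [6, 3/2]ᵀ.
Eliminating b: (25/18)·(row 1) − (1/3)·(row 2) gives (49/9)·m = (25/18)·6 − (1/3)·(3/2) = 47/6, so m = 141/98.
Then b = ((3/2) − (1/3)·(141/98))/(25/18) = 36/49.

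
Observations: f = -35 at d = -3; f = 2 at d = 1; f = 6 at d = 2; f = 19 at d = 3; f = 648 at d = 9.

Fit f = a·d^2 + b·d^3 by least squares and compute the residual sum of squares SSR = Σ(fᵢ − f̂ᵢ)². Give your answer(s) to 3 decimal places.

From the data, Σd^2·d^2 = 6740, Σd^2·d^3 = 59082, Σd^3·d^3 = 532964.
Moment sums: Σd^2·f = 52370, Σd^3·f = 473900.
MᵀM·[a, b]ᵀ = Mᵀf becomes [[6740, 59082]; [59082, 532964]]·[a, b]ᵀ = [52370, 473900]ᵀ.
Determinant 6740·532964 − 59082² = 101494636.
a = (52370·532964 − 59082·473900)/101494636 = -21908780/25373659; b = (6740·473900 − 59082·52370)/101494636 = 24990415/25373659.
Residuals: -16157840/25373659, 47665683/25373659, 39953754/25373659, 4537336/25373659, -1270323/25373659; SSR = 163618370/25373659.

SSR = 6.448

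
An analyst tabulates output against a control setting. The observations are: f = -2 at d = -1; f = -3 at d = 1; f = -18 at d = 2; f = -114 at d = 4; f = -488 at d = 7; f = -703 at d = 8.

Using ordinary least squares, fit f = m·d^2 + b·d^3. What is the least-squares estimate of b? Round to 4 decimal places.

b = -0.9911

Sums needed: Σd^2·d^2 = 6771, Σd^2·d^3 = 50631, Σd^3·d^3 = 383955.
For Xᵀf: Σd^2·f = -70805, Σd^3·f = -534761.
det = 6771·383955 − 50631² = 36261144.
m = ((-70805)·383955 − 50631·(-534761))/36261144 = -21014/6899; b = (6771·(-534761) − 50631·(-70805))/36261144 = -20513/20697.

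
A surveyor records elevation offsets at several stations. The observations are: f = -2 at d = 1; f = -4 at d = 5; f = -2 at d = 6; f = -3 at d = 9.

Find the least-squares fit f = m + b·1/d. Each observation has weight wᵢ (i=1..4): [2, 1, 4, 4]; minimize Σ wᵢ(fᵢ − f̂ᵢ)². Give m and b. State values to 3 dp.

m = -2.786, b = 0.799

The normal equations are: 11·m + (149/45)·b = -28;  (149/45)·m + (4456/2025)·b = -112/15.
det = 11·(4456/2025) − (149/45)² = 5363/405.
m = ((-28)·(4456/2025) − (149/45)·(-112/15))/(5363/405) = -74704/26815; b = (11·(-112/15) − (149/45)·(-28))/(5363/405) = 4284/5363.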